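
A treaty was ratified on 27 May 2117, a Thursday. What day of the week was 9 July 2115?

Count forward from the earlier date (July 9, 2115) to the later (May 27, 2117):
Day-of-year of July 9, 2115: 190.
Day-of-year of May 27, 2117: 147.
2115 has 365 days, so 365 − 190 = 175 days remain in 2115.
Full years: 2116: 366. Sum = 366.
Total: 175 + 366 + 147 = 688 days.
688 mod 7 = 2, so 2 days before Thursday is Tuesday.

Tuesday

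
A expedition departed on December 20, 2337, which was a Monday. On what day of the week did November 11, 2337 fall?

Thursday

Count forward from the earlier date (November 11, 2337) to the later (December 20, 2337):
November 2337: 30 − 11 = 19 days remain.
December 1–20, 2337: 20 days.
Total: 19 + 20 = 39 days.
39 mod 7 = 4, so 4 days before Monday is Thursday.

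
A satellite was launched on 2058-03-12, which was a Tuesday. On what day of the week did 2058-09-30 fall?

March 2058: 31 − 12 = 19 days remain.
Then April (30), May (31), June (30), July (31), August (31): 30 + 31 + 30 + 31 + 31 = 153 days.
September 1–30, 2058: 30 days.
Total: 19 + 153 + 30 = 202 days.
202 mod 7 = 6, so 6 days after Tuesday is Monday.

Monday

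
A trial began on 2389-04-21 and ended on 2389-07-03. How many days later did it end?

73

April 2389: 30 − 21 = 9 days remain.
Then May (31), June (30): 31 + 30 = 61 days.
July 1–3, 2389: 3 days.
Total: 9 + 61 + 3 = 73 days.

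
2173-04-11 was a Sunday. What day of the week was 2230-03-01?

Monday

From April 11, 2173 to April 11, 2229: 56 years, of which 13 contain a Feb 29 — 43×365 + 13×366 = 20453 days.
(2200 is not a leap year (divisible by 100 but not 400).)
April 2229: 30 − 11 = 19 days remain.
Then 10 full months totalling 304 days.
March 1, 2230: 1 day.
Residual: 324 days.
Total: 20777 days.
20777 mod 7 = 1, so 1 day after Sunday is Monday.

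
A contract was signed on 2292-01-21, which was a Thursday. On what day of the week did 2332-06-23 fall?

Thursday

Day-of-year of January 21, 2292: 21.
Day-of-year of June 23, 2332: 175.
2292 has 366 days, so 366 − 21 = 345 days remain in 2292.
Full years 2293–2331: 31 common + 8 leap = 31×365 + 8×366 = 14243 days.
Total: 345 + 14243 + 175 = 14763 days.
14763 is a multiple of 7, so 2332-06-23 falls on the same weekday: Thursday.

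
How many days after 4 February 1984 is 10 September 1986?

949

Day-of-year of February 4, 1984: 35.
Day-of-year of September 10, 1986: 253.
1984 has 366 days, so 366 − 35 = 331 days remain in 1984.
Full years: 1985: 365. Sum = 365.
Total: 331 + 365 + 253 = 949 days.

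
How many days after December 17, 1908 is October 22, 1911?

December 17, 1908 → December 17, 1909: 365 days.
December 17, 1909 → December 17, 1910: 365 days.
December 1910: 31 − 17 = 14 days remain.
Then 9 full months totalling 273 days.
October 1–22, 1911: 22 days.
Residual: 309 days.
Total: 1039 days.

1039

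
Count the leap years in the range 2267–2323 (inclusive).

Years divisible by 4: 2268, 2272, …, 2320 — 14 in all.
Of these, 2300 is divisible by 100 but not 400, so not leap.
Leap years: 14 − 1 = 13.

13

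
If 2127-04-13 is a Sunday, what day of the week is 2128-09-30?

Thursday

April 13, 2127 → April 13, 2128: 366 days (2128 is a leap year).
April 2128: 30 − 13 = 17 days remain.
Then May (31), June (30), July (31), August (31): 31 + 30 + 31 + 31 = 123 days.
September 1–30, 2128: 30 days.
Residual: 170 days.
Total: 536 days.
536 mod 7 = 4, so 4 days after Sunday is Thursday.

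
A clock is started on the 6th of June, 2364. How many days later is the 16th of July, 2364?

40

June 2364: 30 − 6 = 24 days remain.
July 1–16, 2364: 16 days.
Total: 24 + 16 = 40 days.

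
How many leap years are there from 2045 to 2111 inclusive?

Years divisible by 4: 2048, 2052, …, 2108 — 16 in all.
Of these, 2100 is divisible by 100 but not 400, so not leap.
Leap years: 16 − 1 = 15.

15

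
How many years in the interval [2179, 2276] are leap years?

24

Years divisible by 4: 2180, 2184, …, 2276 — 25 in all.
Of these, 2200 is divisible by 100 but not 400, so not leap.
Leap years: 25 − 1 = 24.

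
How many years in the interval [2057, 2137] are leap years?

Years divisible by 4: 2060, 2064, …, 2136 — 20 in all.
Of these, 2100 is divisible by 100 but not 400, so not leap.
Leap years: 20 − 1 = 19.

19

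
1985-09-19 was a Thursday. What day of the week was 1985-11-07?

Thursday

September 1985: 30 − 19 = 11 days remain.
Then October (31): 31 days.
November 1–7, 1985: 7 days.
Total: 11 + 31 + 7 = 49 days.
49 is a multiple of 7, so 1985-11-07 falls on the same weekday: Thursday.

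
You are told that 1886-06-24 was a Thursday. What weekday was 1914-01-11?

Sunday

Day-of-year of June 24, 1886: 175.
Day-of-year of January 11, 1914: 11.
1886 has 365 days, so 365 − 175 = 190 days remain in 1886.
Full years 1887–1913: 21 common + 6 leap = 21×365 + 6×366 = 9861 days.
Total: 190 + 9861 + 11 = 10062 days.
10062 mod 7 = 3, so 3 days after Thursday is Sunday.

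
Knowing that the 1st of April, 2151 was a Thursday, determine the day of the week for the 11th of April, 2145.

Count forward from the earlier date (April 11, 2145) to the later (April 1, 2151):
April 11, 2145 → April 11, 2146: 365 days.
April 11, 2146 → April 11, 2147: 365 days.
April 11, 2147 → April 11, 2148: 366 days (2148 is a leap year).
April 11, 2148 → April 11, 2149: 365 days.
April 11, 2149 → April 11, 2150: 365 days.
April 2150: 30 − 11 = 19 days remain.
Then 11 full months totalling 335 days.
April 1, 2151: 1 day.
Residual: 355 days.
Total: 2181 days.
2181 mod 7 = 4, so 4 days before Thursday is Sunday.

Sunday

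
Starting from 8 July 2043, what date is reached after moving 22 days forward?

30 July 2043

Count 22 days after July 8, 2043:
Within July 2043: 30 − 8 = 22 days.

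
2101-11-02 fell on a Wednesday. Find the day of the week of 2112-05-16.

From November 2, 2101 to November 2, 2111: 10 years, of which 2 contain a Feb 29 — 8×365 + 2×366 = 3652 days.
November 2111: 30 − 2 = 28 days remain.
Then December (31), January (31), February 2112 (29), March (31), April (30): 31 + 31 + 29 + 31 + 30 = 152 days.
May 1–16, 2112: 16 days.
Residual: 196 days.
Total: 3848 days.
3848 mod 7 = 5, so 5 days after Wednesday is Monday.

Monday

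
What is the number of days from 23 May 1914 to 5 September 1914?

May 1914: 31 − 23 = 8 days remain.
Then June (30), July (31), August (31): 30 + 31 + 31 = 92 days.
September 1–5, 1914: 5 days.
Total: 8 + 92 + 5 = 105 days.

105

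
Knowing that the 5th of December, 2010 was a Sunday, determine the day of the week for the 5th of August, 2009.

Count forward from the earlier date (August 5, 2009) to the later (December 5, 2010):
August 5, 2009 → August 5, 2010: 365 days.
August 2010: 31 − 5 = 26 days remain.
Then September (30), October (31), November (30): 30 + 31 + 30 = 91 days.
December 1–5, 2010: 5 days.
Residual: 122 days.
Total: 487 days.
487 mod 7 = 4, so 4 days before Sunday is Wednesday.

Wednesday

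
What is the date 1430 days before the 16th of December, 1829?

the 16th of January, 1826

Count 1430 days before December 16, 1829:
January 16, 1826 → January 16, 1827: 365 days.
January 16, 1827 → January 16, 1828: 365 days.
January 16, 1828 → January 16, 1829: 366 days (1828 is a leap year).
January 1829: 31 − 16 = 15 days remain.
Then 10 full months totalling 303 days.
December 1–16, 1829: 16 days.
Residual: 334 days.
Total: 1430 days.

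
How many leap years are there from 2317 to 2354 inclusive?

9

Years divisible by 4 in [2317, 2354]: 2320, 2324, 2328, 2332, 2336, 2340, 2344, 2348, 2352.
No century exceptions apply. Count: 9.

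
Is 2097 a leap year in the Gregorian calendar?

No

2097 is not a leap year.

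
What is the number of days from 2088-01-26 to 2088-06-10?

136

January 2088: 31 − 26 = 5 days remain.
Then February 2088 (29), March (31), April (30), May (31): 29 + 31 + 30 + 31 = 121 days.
June 1–10, 2088: 10 days.
Total: 5 + 121 + 10 = 136 days.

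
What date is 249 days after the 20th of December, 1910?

the 26th of August, 1911

Count 249 days after December 20, 1910:
December 1910: 31 − 20 = 11 days remain.
Then January (31), February 1911 (28), March (31), April (30), May (31), June (30), July (31): 31 + 28 + 31 + 30 + 31 + 30 + 31 = 212 days.
August 1–26, 1911: 26 days.
Residual: 249 days.
Total: 249 days.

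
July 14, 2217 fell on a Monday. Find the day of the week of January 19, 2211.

Saturday

Count forward from the earlier date (January 19, 2211) to the later (July 14, 2217):
January 19, 2211 → January 19, 2212: 365 days.
January 19, 2212 → January 19, 2213: 366 days (2212 is a leap year).
January 19, 2213 → January 19, 2214: 365 days.
January 19, 2214 → January 19, 2215: 365 days.
January 19, 2215 → January 19, 2216: 365 days.
January 19, 2216 → January 19, 2217: 366 days (2216 is a leap year).
January 2217: 31 − 19 = 12 days remain.
Then February 2217 (28), March (31), April (30), May (31), June (30): 28 + 31 + 30 + 31 + 30 = 150 days.
July 1–14, 2217: 14 days.
Residual: 176 days.
Total: 2368 days.
2368 mod 7 = 2, so 2 days before Monday is Saturday.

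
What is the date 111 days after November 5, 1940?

February 24, 1941

Count 111 days after November 5, 1940:
Day-of-year of November 5, 1940: 310.
Day-of-year of February 24, 1941: 55.
1940 has 366 days, so 366 − 310 = 56 days remain in 1940.
Total: 56 + 55 = 111 days.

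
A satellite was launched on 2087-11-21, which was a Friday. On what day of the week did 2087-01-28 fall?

Count forward from the earlier date (January 28, 2087) to the later (November 21, 2087):
January 2087: 31 − 28 = 3 days remain.
Then 9 full months totalling 273 days.
November 1–21, 2087: 21 days.
Total: 3 + 273 + 21 = 297 days.
297 mod 7 = 3, so 3 days before Friday is Tuesday.

Tuesday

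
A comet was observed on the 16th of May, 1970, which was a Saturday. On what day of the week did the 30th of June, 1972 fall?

Day-of-year of May 16, 1970: 136.
Day-of-year of June 30, 1972: 182.
1970 has 365 days, so 365 − 136 = 229 days remain in 1970.
Full years: 1971: 365. Sum = 365.
Total: 229 + 365 + 182 = 776 days.
776 mod 7 = 6, so 6 days after Saturday is Friday.

Friday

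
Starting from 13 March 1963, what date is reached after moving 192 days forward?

21 September 1963

Count 192 days after March 13, 1963:
March 1963: 31 − 13 = 18 days remain.
Then April (30), May (31), June (30), July (31), August (31): 30 + 31 + 30 + 31 + 31 = 153 days.
September 1–21, 1963: 21 days.
Total: 18 + 153 + 21 = 192 days.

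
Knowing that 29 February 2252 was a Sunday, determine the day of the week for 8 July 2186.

Count forward from the earlier date (July 8, 2186) to the later (February 29, 2252):
From July 8, 2186 to July 8, 2251: 65 years, of which 15 contain a Feb 29 — 50×365 + 15×366 = 23740 days.
(2200 is not a leap year (divisible by 100 but not 400).)
July 2251: 31 − 8 = 23 days remain.
Then August (31), September (30), October (31), November (30), December (31), January (31): 31 + 30 + 31 + 30 + 31 + 31 = 184 days.
February 1–29, 2252: 29 days (2252 is a leap year).
Residual: 236 days.
Total: 23976 days.
23976 mod 7 = 1, so 1 day before Sunday is Saturday.

Saturday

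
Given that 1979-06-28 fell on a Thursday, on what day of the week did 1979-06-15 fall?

Count forward from the earlier date (June 15, 1979) to the later (June 28, 1979):
Within June 1979: 28 − 15 = 13 days.
13 mod 7 = 6, so 6 days before Thursday is Friday.

Friday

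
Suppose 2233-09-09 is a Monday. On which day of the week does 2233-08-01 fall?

Count forward from the earlier date (August 1, 2233) to the later (September 9, 2233):
August 2233: 31 − 1 = 30 days remain.
September 1–9, 2233: 9 days.
Total: 30 + 9 = 39 days.
39 mod 7 = 4, so 4 days before Monday is Thursday.

Thursday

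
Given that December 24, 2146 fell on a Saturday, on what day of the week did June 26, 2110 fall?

Thursday

Count forward from the earlier date (June 26, 2110) to the later (December 24, 2146):
Day-of-year of June 26, 2110: 177.
Day-of-year of December 24, 2146: 358.
2110 has 365 days, so 365 − 177 = 188 days remain in 2110.
Full years 2111–2145: 26 common + 9 leap = 26×365 + 9×366 = 12784 days.
Total: 188 + 12784 + 358 = 13330 days.
13330 mod 7 = 2, so 2 days before Saturday is Thursday.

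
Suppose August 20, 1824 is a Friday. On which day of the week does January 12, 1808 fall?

Count forward from the earlier date (January 12, 1808) to the later (August 20, 1824):
From January 12, 1808 to January 12, 1824: 16 years, of which 4 contain a Feb 29 — 12×365 + 4×366 = 5844 days.
January 1824: 31 − 12 = 19 days remain.
Then February 1824 (29), March (31), April (30), May (31), June (30), July (31): 29 + 31 + 30 + 31 + 30 + 31 = 182 days.
August 1–20, 1824: 20 days.
Residual: 221 days.
Total: 6065 days.
6065 mod 7 = 3, so 3 days before Friday is Tuesday.

Tuesday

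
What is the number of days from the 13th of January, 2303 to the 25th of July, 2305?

January 13, 2303 → January 13, 2304: 365 days.
January 13, 2304 → January 13, 2305: 366 days (2304 is a leap year).
January 2305: 31 − 13 = 18 days remain.
Then February 2305 (28), March (31), April (30), May (31), June (30): 28 + 31 + 30 + 31 + 30 = 150 days.
July 1–25, 2305: 25 days.
Residual: 193 days.
Total: 924 days.

924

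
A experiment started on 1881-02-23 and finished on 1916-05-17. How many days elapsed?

12866

Day-of-year of February 23, 1881: 54.
Day-of-year of May 17, 1916: 138.
1881 has 365 days, so 365 − 54 = 311 days remain in 1881.
Full years 1882–1915: 27 common + 7 leap = 27×365 + 7×366 = 12417 days.
Total: 311 + 12417 + 138 = 12866 days.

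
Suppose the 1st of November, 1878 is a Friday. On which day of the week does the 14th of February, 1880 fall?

November 1, 1878 → November 1, 1879: 365 days.
November 1879: 30 − 1 = 29 days remain.
Then December (31), January (31): 31 + 31 = 62 days.
February 1–14, 1880: 14 days (1880 is a leap year).
Residual: 105 days.
Total: 470 days.
470 mod 7 = 1, so 1 day after Friday is Saturday.

Saturday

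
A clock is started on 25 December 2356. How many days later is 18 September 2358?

632

Day-of-year of December 25, 2356: 360.
Day-of-year of September 18, 2358: 261.
2356 has 366 days, so 366 − 360 = 6 days remain in 2356.
Full years: 2357: 365. Sum = 365.
Total: 6 + 365 + 261 = 632 days.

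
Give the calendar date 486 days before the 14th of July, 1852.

the 16th of March, 1851

Count 486 days before July 14, 1852:
March 16, 1851 → March 16, 1852: 366 days (1852 is a leap year).
March 1852: 31 − 16 = 15 days remain.
Then April (30), May (31), June (30): 30 + 31 + 30 = 91 days.
July 1–14, 1852: 14 days.
Residual: 120 days.
Total: 486 days.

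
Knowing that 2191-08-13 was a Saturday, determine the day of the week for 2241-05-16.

Sunday

Day-of-year of August 13, 2191: 225.
Day-of-year of May 16, 2241: 136.
2191 has 365 days, so 365 − 225 = 140 days remain in 2191.
Full years 2192–2240: 37 common + 12 leap = 37×365 + 12×366 = 17897 days.
Total: 140 + 17897 + 136 = 18173 days.
18173 mod 7 = 1, so 1 day after Saturday is Sunday.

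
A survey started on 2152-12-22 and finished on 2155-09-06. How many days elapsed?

Day-of-year of December 22, 2152: 357.
Day-of-year of September 6, 2155: 249.
2152 has 366 days, so 366 − 357 = 9 days remain in 2152.
Full years: 2153: 365; 2154: 365. Sum = 730.
Total: 9 + 730 + 249 = 988 days.

988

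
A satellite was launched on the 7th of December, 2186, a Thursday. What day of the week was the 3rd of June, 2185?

Count forward from the earlier date (June 3, 2185) to the later (December 7, 2186):
June 2185: 30 − 3 = 27 days remain.
Then 17 full months totalling 518 days.
December 1–7, 2186: 7 days.
Total: 27 + 518 + 7 = 552 days.
552 mod 7 = 6, so 6 days before Thursday is Friday.

Friday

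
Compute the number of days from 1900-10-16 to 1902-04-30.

561

October 1900: 31 − 16 = 15 days remain.
Then 17 full months totalling 516 days.
April 1–30, 1902: 30 days.
Total: 15 + 516 + 30 = 561 days.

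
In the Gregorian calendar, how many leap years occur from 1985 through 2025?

Years divisible by 4 in [1985, 2025]: 1988, 1992, 1996, 2000, 2004, 2008, 2012, 2016, 2020, 2024.
2000 is divisible by 400, so still leap.
No century exceptions apply. Count: 10.

10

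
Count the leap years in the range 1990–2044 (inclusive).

Years divisible by 4: 1992, 1996, …, 2044 — 14 in all.
2000 is divisible by 400, so still leap.
No century exceptions apply. Count: 14.

14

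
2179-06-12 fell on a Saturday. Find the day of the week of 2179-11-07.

Sunday

June 2179: 30 − 12 = 18 days remain.
Then July (31), August (31), September (30), October (31): 31 + 31 + 30 + 31 = 123 days.
November 1–7, 2179: 7 days.
Total: 18 + 123 + 7 = 148 days.
148 mod 7 = 1, so 1 day after Saturday is Sunday.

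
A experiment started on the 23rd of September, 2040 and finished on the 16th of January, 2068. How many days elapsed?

From September 23, 2040 to September 23, 2067: 27 years, of which 6 contain a Feb 29 — 21×365 + 6×366 = 9861 days.
September 2067: 30 − 23 = 7 days remain.
Then October (31), November (30), December (31): 31 + 30 + 31 = 92 days.
January 1–16, 2068: 16 days.
Residual: 115 days.
Total: 9976 days.

9976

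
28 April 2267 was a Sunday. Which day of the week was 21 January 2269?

Thursday

Day-of-year of April 28, 2267: 118.
Day-of-year of January 21, 2269: 21.
2267 has 365 days, so 365 − 118 = 247 days remain in 2267.
Full years: 2268: 366. Sum = 366.
Total: 247 + 366 + 21 = 634 days.
634 mod 7 = 4, so 4 days after Sunday is Thursday.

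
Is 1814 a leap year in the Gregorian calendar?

1814 is not a leap year.

No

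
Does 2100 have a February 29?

No

2100 is not a leap year (divisible by 100 but not 400).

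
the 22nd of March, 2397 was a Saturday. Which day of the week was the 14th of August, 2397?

Thursday

March 2397: 31 − 22 = 9 days remain.
Then April (30), May (31), June (30), July (31): 30 + 31 + 30 + 31 = 122 days.
August 1–14, 2397: 14 days.
Total: 9 + 122 + 14 = 145 days.
145 mod 7 = 5, so 5 days after Saturday is Thursday.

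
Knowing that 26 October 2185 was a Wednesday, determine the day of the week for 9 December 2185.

October 2185: 31 − 26 = 5 days remain.
Then November (30): 30 days.
December 1–9, 2185: 9 days.
Total: 5 + 30 + 9 = 44 days.
44 mod 7 = 2, so 2 days after Wednesday is Friday.

Friday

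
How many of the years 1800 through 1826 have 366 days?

6

Years divisible by 4 in [1800, 1826]: 1800, 1804, 1808, 1812, 1816, 1820, 1824.
Of these, 1800 is divisible by 100 but not 400, so not leap.
Leap years: 7 − 1 = 6.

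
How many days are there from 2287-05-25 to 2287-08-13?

80

May 2287: 31 − 25 = 6 days remain.
Then June (30), July (31): 30 + 31 = 61 days.
August 1–13, 2287: 13 days.
Total: 6 + 61 + 13 = 80 days.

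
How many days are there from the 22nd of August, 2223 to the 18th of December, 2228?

1945

Day-of-year of August 22, 2223: 234.
Day-of-year of December 18, 2228: 353.
2223 has 365 days, so 365 − 234 = 131 days remain in 2223.
Full years: 2224: 366; 2225: 365; 2226: 365; 2227: 365. Sum = 1461.
Total: 131 + 1461 + 353 = 1945 days.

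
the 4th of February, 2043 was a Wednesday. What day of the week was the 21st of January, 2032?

Count forward from the earlier date (January 21, 2032) to the later (February 4, 2043):
Day-of-year of January 21, 2032: 21.
Day-of-year of February 4, 2043: 35.
2032 has 366 days, so 366 − 21 = 345 days remain in 2032.
Full years 2033–2042: 8 common + 2 leap = 8×365 + 2×366 = 3652 days.
Total: 345 + 3652 + 35 = 4032 days.
4032 is a multiple of 7, so the 21st of January, 2032 falls on the same weekday: Wednesday.

Wednesday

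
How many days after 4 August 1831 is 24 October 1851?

7386

Day-of-year of August 4, 1831: 216.
Day-of-year of October 24, 1851: 297.
1831 has 365 days, so 365 − 216 = 149 days remain in 1831.
Full years 1832–1850: 14 common + 5 leap = 14×365 + 5×366 = 6940 days.
Total: 149 + 6940 + 297 = 7386 days.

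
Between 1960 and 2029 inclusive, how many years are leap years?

Years divisible by 4: 1960, 1964, …, 2028 — 18 in all.
2000 is divisible by 400, so still leap.
No century exceptions apply. Count: 18.

18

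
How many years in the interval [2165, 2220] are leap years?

Years divisible by 4: 2168, 2172, …, 2220 — 14 in all.
Of these, 2200 is divisible by 100 but not 400, so not leap.
Leap years: 14 − 1 = 13.

13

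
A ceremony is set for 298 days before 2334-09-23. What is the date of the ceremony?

2333-11-29

Count 298 days before September 23, 2334:
November 2333: 30 − 29 = 1 day remains.
Then 9 full months totalling 274 days.
September 1–23, 2334: 23 days.
Total: 1 + 274 + 23 = 298 days.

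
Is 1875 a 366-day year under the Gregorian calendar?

No

1875 is not a leap year.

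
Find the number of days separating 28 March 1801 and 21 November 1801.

238

March 1801: 31 − 28 = 3 days remain.
Then April (30), May (31), June (30), July (31), August (31), September (30), October (31): 30 + 31 + 30 + 31 + 31 + 30 + 31 = 214 days.
November 1–21, 1801: 21 days.
Total: 3 + 214 + 21 = 238 days.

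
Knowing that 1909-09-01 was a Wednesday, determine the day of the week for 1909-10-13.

Wednesday

September 1909: 30 − 1 = 29 days remain.
October 1–13, 1909: 13 days.
Total: 29 + 13 = 42 days.
42 is a multiple of 7, so 1909-10-13 falls on the same weekday: Wednesday.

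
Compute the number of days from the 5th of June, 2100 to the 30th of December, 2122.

Day-of-year of June 5, 2100: 156.
Day-of-year of December 30, 2122: 364.
2100 has 365 days, so 365 − 156 = 209 days remain in 2100.
Full years 2101–2121: 16 common + 5 leap = 16×365 + 5×366 = 7670 days.
Total: 209 + 7670 + 364 = 8243 days.

8243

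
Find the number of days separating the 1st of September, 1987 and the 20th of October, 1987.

September 1987: 30 − 1 = 29 days remain.
October 1–20, 1987: 20 days.
Total: 29 + 20 = 49 days.

49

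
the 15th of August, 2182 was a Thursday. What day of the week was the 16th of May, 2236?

Day-of-year of August 15, 2182: 227.
Day-of-year of May 16, 2236: 137.
2182 has 365 days, so 365 − 227 = 138 days remain in 2182.
Full years 2183–2235: 41 common + 12 leap = 41×365 + 12×366 = 19357 days.
Total: 138 + 19357 + 137 = 19632 days.
19632 mod 7 = 4, so 4 days after Thursday is Monday.

Monday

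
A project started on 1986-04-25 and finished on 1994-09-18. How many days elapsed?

3068

From April 25, 1986 to April 25, 1994: 8 years, of which 2 contain a Feb 29 — 6×365 + 2×366 = 2922 days.
April 1994: 30 − 25 = 5 days remain.
Then May (31), June (30), July (31), August (31): 31 + 30 + 31 + 31 = 123 days.
September 1–18, 1994: 18 days.
Residual: 146 days.
Total: 3068 days.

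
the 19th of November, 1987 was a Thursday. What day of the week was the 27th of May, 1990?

Sunday

November 19, 1987 → November 19, 1988: 366 days (1988 is a leap year).
November 19, 1988 → November 19, 1989: 365 days.
November 1989: 30 − 19 = 11 days remain.
Then December (31), January (31), February 1990 (28), March (31), April (30): 31 + 31 + 28 + 31 + 30 = 151 days.
May 1–27, 1990: 27 days.
Residual: 189 days.
Total: 920 days.
920 mod 7 = 3, so 3 days after Thursday is Sunday.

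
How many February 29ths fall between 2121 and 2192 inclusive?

18

Years divisible by 4: 2124, 2128, …, 2192 — 18 in all.
No century exceptions apply. Count: 18.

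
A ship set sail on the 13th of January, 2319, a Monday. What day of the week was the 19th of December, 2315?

Count forward from the earlier date (December 19, 2315) to the later (January 13, 2319):
Day-of-year of December 19, 2315: 353.
Day-of-year of January 13, 2319: 13.
2315 has 365 days, so 365 − 353 = 12 days remain in 2315.
Full years: 2316: 366; 2317: 365; 2318: 365. Sum = 1096.
Total: 12 + 1096 + 13 = 1121 days.
1121 mod 7 = 1, so 1 day before Monday is Sunday.

Sunday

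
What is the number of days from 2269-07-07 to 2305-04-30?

Day-of-year of July 7, 2269: 188.
Day-of-year of April 30, 2305: 120.
2269 has 365 days, so 365 − 188 = 177 days remain in 2269.
Full years 2270–2304: 27 common + 8 leap = 27×365 + 8×366 = 12783 days.
Total: 177 + 12783 + 120 = 13080 days.

13080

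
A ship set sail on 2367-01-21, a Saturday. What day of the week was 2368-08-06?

Tuesday

January 21, 2367 → January 21, 2368: 365 days.
January 2368: 31 − 21 = 10 days remain.
Then February 2368 (29), March (31), April (30), May (31), June (30), July (31): 29 + 31 + 30 + 31 + 30 + 31 = 182 days.
August 1–6, 2368: 6 days.
Residual: 198 days.
Total: 563 days.
563 mod 7 = 3, so 3 days after Saturday is Tuesday.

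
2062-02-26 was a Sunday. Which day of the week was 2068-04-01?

Sunday

February 26, 2062 → February 26, 2063: 365 days.
February 26, 2063 → February 26, 2064: 365 days.
February 26, 2064 → February 26, 2065: 366 days (2064 is a leap year).
February 26, 2065 → February 26, 2066: 365 days.
February 26, 2066 → February 26, 2067: 365 days.
February 26, 2067 → February 26, 2068: 365 days.
February 2068: 29 − 26 = 3 days remain (2068 is a leap year, so February has 29 days).
Then March (31): 31 days.
April 1, 2068: 1 day.
Residual: 35 days.
Total: 2226 days.
2226 is a multiple of 7, so 2068-04-01 falls on the same weekday: Sunday.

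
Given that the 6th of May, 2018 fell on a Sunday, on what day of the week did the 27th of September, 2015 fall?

Count forward from the earlier date (September 27, 2015) to the later (May 6, 2018):
September 27, 2015 → September 27, 2016: 366 days (2016 is a leap year).
September 27, 2016 → September 27, 2017: 365 days.
September 2017: 30 − 27 = 3 days remain.
Then October (31), November (30), December (31), January (31), February 2018 (28), March (31), April (30): 31 + 30 + 31 + 31 + 28 + 31 + 30 = 212 days.
May 1–6, 2018: 6 days.
Residual: 221 days.
Total: 952 days.
952 is a multiple of 7, so the 27th of September, 2015 falls on the same weekday: Sunday.

Sunday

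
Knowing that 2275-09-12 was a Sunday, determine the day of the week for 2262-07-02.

Wednesday

Count forward from the earlier date (July 2, 2262) to the later (September 12, 2275):
Day-of-year of July 2, 2262: 183.
Day-of-year of September 12, 2275: 255.
2262 has 365 days, so 365 − 183 = 182 days remain in 2262.
Full years 2263–2274: 9 common + 3 leap = 9×365 + 3×366 = 4383 days.
Total: 182 + 4383 + 255 = 4820 days.
4820 mod 7 = 4, so 4 days before Sunday is Wednesday.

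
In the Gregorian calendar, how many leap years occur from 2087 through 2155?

16

Years divisible by 4: 2088, 2092, …, 2152 — 17 in all.
Of these, 2100 is divisible by 100 but not 400, so not leap.
Leap years: 17 − 1 = 16.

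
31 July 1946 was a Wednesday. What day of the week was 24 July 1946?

Wednesday

Count forward from the earlier date (July 24, 1946) to the later (July 31, 1946):
Within July 1946: 31 − 24 = 7 days.
7 is a multiple of 7, so 24 July 1946 falls on the same weekday: Wednesday.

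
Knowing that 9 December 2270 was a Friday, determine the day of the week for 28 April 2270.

Count forward from the earlier date (April 28, 2270) to the later (December 9, 2270):
April 2270: 30 − 28 = 2 days remain.
Then May (31), June (30), July (31), August (31), September (30), October (31), November (30): 31 + 30 + 31 + 31 + 30 + 31 + 30 = 214 days.
December 1–9, 2270: 9 days.
Total: 2 + 214 + 9 = 225 days.
225 mod 7 = 1, so 1 day before Friday is Thursday.

Thursday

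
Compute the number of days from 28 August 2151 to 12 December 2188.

From August 28, 2151 to August 28, 2188: 37 years, of which 10 contain a Feb 29 — 27×365 + 10×366 = 13515 days.
August 2188: 31 − 28 = 3 days remain.
Then September (30), October (31), November (30): 30 + 31 + 30 = 91 days.
December 1–12, 2188: 12 days.
Residual: 106 days.
Total: 13621 days.

13621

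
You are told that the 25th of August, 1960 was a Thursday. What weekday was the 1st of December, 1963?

Sunday

Day-of-year of August 25, 1960: 238.
Day-of-year of December 1, 1963: 335.
1960 has 366 days, so 366 − 238 = 128 days remain in 1960.
Full years: 1961: 365; 1962: 365. Sum = 730.
Total: 128 + 730 + 335 = 1193 days.
1193 mod 7 = 3, so 3 days after Thursday is Sunday.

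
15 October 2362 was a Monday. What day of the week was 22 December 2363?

October 2362: 31 − 15 = 16 days remain.
Then 13 full months totalling 395 days.
December 1–22, 2363: 22 days.
Total: 16 + 395 + 22 = 433 days.
433 mod 7 = 6, so 6 days after Monday is Sunday.

Sunday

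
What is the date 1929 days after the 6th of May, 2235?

the 16th of August, 2240

Count 1929 days after May 6, 2235:
Day-of-year of May 6, 2235: 126.
Day-of-year of August 16, 2240: 229.
2235 has 365 days, so 365 − 126 = 239 days remain in 2235.
Full years: 2236: 366; 2237: 365; 2238: 365; 2239: 365. Sum = 1461.
Total: 239 + 1461 + 229 = 1929 days.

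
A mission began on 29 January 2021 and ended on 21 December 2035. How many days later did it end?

5439

Day-of-year of January 29, 2021: 29.
Day-of-year of December 21, 2035: 355.
2021 has 365 days, so 365 − 29 = 336 days remain in 2021.
Full years 2022–2034: 10 common + 3 leap = 10×365 + 3×366 = 4748 days.
Total: 336 + 4748 + 355 = 5439 days.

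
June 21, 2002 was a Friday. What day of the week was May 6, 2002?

Count forward from the earlier date (May 6, 2002) to the later (June 21, 2002):
May 2002: 31 − 6 = 25 days remain.
June 1–21, 2002: 21 days.
Total: 25 + 21 = 46 days.
46 mod 7 = 4, so 4 days before Friday is Monday.

Monday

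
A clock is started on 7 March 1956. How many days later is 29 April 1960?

1514

March 7, 1956 → March 7, 1957: 365 days.
March 7, 1957 → March 7, 1958: 365 days.
March 7, 1958 → March 7, 1959: 365 days.
March 7, 1959 → March 7, 1960: 366 days (1960 is a leap year).
March 1960: 31 − 7 = 24 days remain.
April 1–29, 1960: 29 days.
Residual: 53 days.
Total: 1514 days.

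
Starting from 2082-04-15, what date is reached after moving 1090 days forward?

2085-04-09

Count 1090 days after April 15, 2082:
April 15, 2082 → April 15, 2083: 365 days.
April 15, 2083 → April 15, 2084: 366 days (2084 is a leap year).
April 2084: 30 − 15 = 15 days remain.
Then 11 full months totalling 335 days.
April 1–9, 2085: 9 days.
Residual: 359 days.
Total: 1090 days.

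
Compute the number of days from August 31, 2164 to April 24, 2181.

From August 31, 2164 to August 31, 2180: 16 years, of which 4 contain a Feb 29 — 12×365 + 4×366 = 5844 days.
August 2180: 31 − 31 = 0 days remain.
Then September (30), October (31), November (30), December (31), January (31), February 2181 (28), March (31): 30 + 31 + 30 + 31 + 31 + 28 + 31 = 212 days.
April 1–24, 2181: 24 days.
Residual: 236 days.
Total: 6080 days.

6080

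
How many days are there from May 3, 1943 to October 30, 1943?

180

May 1943: 31 − 3 = 28 days remain.
Then June (30), July (31), August (31), September (30): 30 + 31 + 31 + 30 = 122 days.
October 1–30, 1943: 30 days.
Total: 28 + 122 + 30 = 180 days.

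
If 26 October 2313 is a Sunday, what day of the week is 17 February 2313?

Monday

Count forward from the earlier date (February 17, 2313) to the later (October 26, 2313):
February 2313: 28 − 17 = 11 days remain (2313 is not a leap year, so February has 28 days).
Then March (31), April (30), May (31), June (30), July (31), August (31), September (30): 31 + 30 + 31 + 30 + 31 + 31 + 30 = 214 days.
October 1–26, 2313: 26 days.
Total: 11 + 214 + 26 = 251 days.
251 mod 7 = 6, so 6 days before Sunday is Monday.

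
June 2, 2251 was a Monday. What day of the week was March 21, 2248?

Count forward from the earlier date (March 21, 2248) to the later (June 2, 2251):
March 21, 2248 → March 21, 2249: 365 days.
March 21, 2249 → March 21, 2250: 365 days.
March 21, 2250 → March 21, 2251: 365 days.
March 2251: 31 − 21 = 10 days remain.
Then April (30), May (31): 30 + 31 = 61 days.
June 1–2, 2251: 2 days.
Residual: 73 days.
Total: 1168 days.
1168 mod 7 = 6, so 6 days before Monday is Tuesday.

Tuesday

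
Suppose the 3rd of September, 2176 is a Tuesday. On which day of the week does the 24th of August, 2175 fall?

Thursday

Count forward from the earlier date (August 24, 2175) to the later (September 3, 2176):
August 2175: 31 − 24 = 7 days remain.
Then 12 full months totalling 366 days.
September 1–3, 2176: 3 days.
Total: 7 + 366 + 3 = 376 days.
376 mod 7 = 5, so 5 days before Tuesday is Thursday.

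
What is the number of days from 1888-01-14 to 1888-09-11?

241

January 1888: 31 − 14 = 17 days remain.
Then February 1888 (29), March (31), April (30), May (31), June (30), July (31), August (31): 29 + 31 + 30 + 31 + 30 + 31 + 31 = 213 days.
September 1–11, 1888: 11 days.
Total: 17 + 213 + 11 = 241 days.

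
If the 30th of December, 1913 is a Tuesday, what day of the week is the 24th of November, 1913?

Monday

Count forward from the earlier date (November 24, 1913) to the later (December 30, 1913):
November 1913: 30 − 24 = 6 days remain.
December 1–30, 1913: 30 days.
Total: 6 + 30 = 36 days.
36 mod 7 = 1, so 1 day before Tuesday is Monday.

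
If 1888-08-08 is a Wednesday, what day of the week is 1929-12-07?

From August 8, 1888 to August 8, 1929: 41 years, of which 9 contain a Feb 29 — 32×365 + 9×366 = 14974 days.
(1900 is not a leap year (divisible by 100 but not 400).)
August 1929: 31 − 8 = 23 days remain.
Then September (30), October (31), November (30): 30 + 31 + 30 = 91 days.
December 1–7, 1929: 7 days.
Residual: 121 days.
Total: 15095 days.
15095 mod 7 = 3, so 3 days after Wednesday is Saturday.

Saturday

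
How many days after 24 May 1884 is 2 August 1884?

May 1884: 31 − 24 = 7 days remain.
Then June (30), July (31): 30 + 31 = 61 days.
August 1–2, 1884: 2 days.
Total: 7 + 61 + 2 = 70 days.

70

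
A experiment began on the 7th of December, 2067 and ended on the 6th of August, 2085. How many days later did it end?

From December 7, 2067 to December 7, 2084: 17 years, of which 5 contain a Feb 29 — 12×365 + 5×366 = 6210 days.
December 2084: 31 − 7 = 24 days remain.
Then January (31), February 2085 (28), March (31), April (30), May (31), June (30), July (31): 31 + 28 + 31 + 30 + 31 + 30 + 31 = 212 days.
August 1–6, 2085: 6 days.
Residual: 242 days.
Total: 6452 days.

6452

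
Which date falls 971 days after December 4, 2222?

August 1, 2225

Count 971 days after December 4, 2222:
Day-of-year of December 4, 2222: 338.
Day-of-year of August 1, 2225: 213.
2222 has 365 days, so 365 − 338 = 27 days remain in 2222.
Full years: 2223: 365; 2224: 366. Sum = 731.
Total: 27 + 731 + 213 = 971 days.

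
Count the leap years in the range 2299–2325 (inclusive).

6

Years divisible by 4 in [2299, 2325]: 2300, 2304, 2308, 2312, 2316, 2320, 2324.
Of these, 2300 is divisible by 100 but not 400, so not leap.
Leap years: 7 − 1 = 6.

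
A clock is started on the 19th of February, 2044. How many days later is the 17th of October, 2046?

Day-of-year of February 19, 2044: 50.
Day-of-year of October 17, 2046: 290.
2044 has 366 days, so 366 − 50 = 316 days remain in 2044.
Full years: 2045: 365. Sum = 365.
Total: 316 + 365 + 290 = 971 days.

971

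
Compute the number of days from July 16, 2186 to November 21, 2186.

128

July 2186: 31 − 16 = 15 days remain.
Then August (31), September (30), October (31): 31 + 30 + 31 = 92 days.
November 1–21, 2186: 21 days.
Total: 15 + 92 + 21 = 128 days.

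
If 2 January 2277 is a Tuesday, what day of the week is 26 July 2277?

Thursday

January 2277: 31 − 2 = 29 days remain.
Then February 2277 (28), March (31), April (30), May (31), June (30): 28 + 31 + 30 + 31 + 30 = 150 days.
July 1–26, 2277: 26 days.
Total: 29 + 150 + 26 = 205 days.
205 mod 7 = 2, so 2 days after Tuesday is Thursday.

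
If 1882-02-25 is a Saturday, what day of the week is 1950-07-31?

Monday

Day-of-year of February 25, 1882: 56.
Day-of-year of July 31, 1950: 212.
1882 has 365 days, so 365 − 56 = 309 days remain in 1882.
Full years 1883–1949: 51 common + 16 leap = 51×365 + 16×366 = 24471 days.
Total: 309 + 24471 + 212 = 24992 days.
24992 mod 7 = 2, so 2 days after Saturday is Monday.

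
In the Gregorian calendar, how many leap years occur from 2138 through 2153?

Years divisible by 4 in [2138, 2153]: 2140, 2144, 2148, 2152.
No century exceptions apply. Count: 4.

4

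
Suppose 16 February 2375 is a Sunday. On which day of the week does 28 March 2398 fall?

Day-of-year of February 16, 2375: 47.
Day-of-year of March 28, 2398: 87.
2375 has 365 days, so 365 − 47 = 318 days remain in 2375.
Full years 2376–2397: 16 common + 6 leap = 16×365 + 6×366 = 8036 days.
Total: 318 + 8036 + 87 = 8441 days.
8441 mod 7 = 6, so 6 days after Sunday is Saturday.

Saturday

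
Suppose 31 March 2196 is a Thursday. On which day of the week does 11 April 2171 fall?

Thursday

Count forward from the earlier date (April 11, 2171) to the later (March 31, 2196):
Day-of-year of April 11, 2171: 101.
Day-of-year of March 31, 2196: 91.
2171 has 365 days, so 365 − 101 = 264 days remain in 2171.
Full years 2172–2195: 18 common + 6 leap = 18×365 + 6×366 = 8766 days.
Total: 264 + 8766 + 91 = 9121 days.
9121 is a multiple of 7, so 11 April 2171 falls on the same weekday: Thursday.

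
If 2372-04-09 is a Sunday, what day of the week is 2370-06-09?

Count forward from the earlier date (June 9, 2370) to the later (April 9, 2372):
June 9, 2370 → June 9, 2371: 365 days.
June 2371: 30 − 9 = 21 days remain.
Then 9 full months totalling 275 days.
April 1–9, 2372: 9 days.
Residual: 305 days.
Total: 670 days.
670 mod 7 = 5, so 5 days before Sunday is Tuesday.

Tuesday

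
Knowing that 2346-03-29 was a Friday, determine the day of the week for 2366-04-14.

Day-of-year of March 29, 2346: 88.
Day-of-year of April 14, 2366: 104.
2346 has 365 days, so 365 − 88 = 277 days remain in 2346.
Full years 2347–2365: 14 common + 5 leap = 14×365 + 5×366 = 6940 days.
Total: 277 + 6940 + 104 = 7321 days.
7321 mod 7 = 6, so 6 days after Friday is Thursday.

Thursday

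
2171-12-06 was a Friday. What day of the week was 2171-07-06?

Saturday

Count forward from the earlier date (July 6, 2171) to the later (December 6, 2171):
July 2171: 31 − 6 = 25 days remain.
Then August (31), September (30), October (31), November (30): 31 + 30 + 31 + 30 = 122 days.
December 1–6, 2171: 6 days.
Total: 25 + 122 + 6 = 153 days.
153 mod 7 = 6, so 6 days before Friday is Saturday.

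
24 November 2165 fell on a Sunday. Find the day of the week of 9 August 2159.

Count forward from the earlier date (August 9, 2159) to the later (November 24, 2165):
August 9, 2159 → August 9, 2160: 366 days (2160 is a leap year).
August 9, 2160 → August 9, 2161: 365 days.
August 9, 2161 → August 9, 2162: 365 days.
August 9, 2162 → August 9, 2163: 365 days.
August 9, 2163 → August 9, 2164: 366 days (2164 is a leap year).
August 9, 2164 → August 9, 2165: 365 days.
August 2165: 31 − 9 = 22 days remain.
Then September (30), October (31): 30 + 31 = 61 days.
November 1–24, 2165: 24 days.
Residual: 107 days.
Total: 2299 days.
2299 mod 7 = 3, so 3 days before Sunday is Thursday.

Thursday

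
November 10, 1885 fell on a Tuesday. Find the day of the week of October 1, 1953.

Day-of-year of November 10, 1885: 314.
Day-of-year of October 1, 1953: 274.
1885 has 365 days, so 365 − 314 = 51 days remain in 1885.
Full years 1886–1952: 51 common + 16 leap = 51×365 + 16×366 = 24471 days.
Total: 51 + 24471 + 274 = 24796 days.
24796 mod 7 = 2, so 2 days after Tuesday is Thursday.

Thursday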